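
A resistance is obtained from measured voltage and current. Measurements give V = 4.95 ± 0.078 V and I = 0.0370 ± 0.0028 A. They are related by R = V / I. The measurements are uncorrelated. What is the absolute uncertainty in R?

10.3 Ω

Each factor contributes (exponent × relative error)² to (δR/R)²:
  (1·δV/V)² = (1×0.0158)² = 0.000248;  (-1·δI/I)² = (-1×0.0757)² = 0.00573
δR/R = √(0.00598) = 0.0773
R = 134 Ω, so δR = 0.0773 × 134 = 10.3 Ω.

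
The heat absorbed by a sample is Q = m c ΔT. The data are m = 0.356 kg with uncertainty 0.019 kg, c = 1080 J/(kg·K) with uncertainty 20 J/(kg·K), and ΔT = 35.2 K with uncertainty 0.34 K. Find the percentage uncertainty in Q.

Q is a product of powers, so relative uncertainties combine in quadrature:
  (1·δm/m)² = (1×0.0534)² = 0.00285;  (1·δc/c)² = (1×0.0185)² = 0.000343;  (1·δΔT/ΔT)² = (1×0.00966)² = 9.33e-05
δQ/Q = √(0.00328) = 0.0573

5.73%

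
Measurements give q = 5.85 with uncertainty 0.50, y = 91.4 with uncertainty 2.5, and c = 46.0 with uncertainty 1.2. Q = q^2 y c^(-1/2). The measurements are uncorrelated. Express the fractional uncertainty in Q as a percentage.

Relative error in a monomial: (δQ/Q)² = Σ (nᵢ · δxᵢ/xᵢ)².
  (2·δq/q)² = (2×0.0855)² = 0.0292;  (1·δy/y)² = (1×0.0274)² = 0.000748;  (−½·δc/c)² = (-0.5×0.0261)² = 0.000170
δQ/Q = √(0.0301) = 0.174

17.4%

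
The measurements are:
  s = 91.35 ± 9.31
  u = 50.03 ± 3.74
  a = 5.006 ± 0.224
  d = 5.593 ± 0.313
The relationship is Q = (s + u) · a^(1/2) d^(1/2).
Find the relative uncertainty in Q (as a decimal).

Let w = s + u = 141.4. δw = √(δs² + δu²) = √(86.7 + 14.0) = 10.0, so δw/w = 0.0710.
Q is then a monomial in w, a, d:
δQ/Q = √((δw/w)² + (½·δa/a)² + (½·δd/d)²) = √(0.00504 + 0.000501 + 0.000783) = 0.0795

0.0795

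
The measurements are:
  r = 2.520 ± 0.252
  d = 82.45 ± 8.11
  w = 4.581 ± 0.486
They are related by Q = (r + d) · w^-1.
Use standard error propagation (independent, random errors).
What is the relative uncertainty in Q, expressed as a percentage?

14.3%

Let u = r + d = 84.97. δu = √(δr² + δd²) = √(0.0635 + 65.8) = 8.11, so δu/u = 0.0955.
Q is then a monomial in u, w:
δQ/Q = √((δu/u)² + (-1·δw/w)²) = √(0.00912 + 0.0113) = 0.143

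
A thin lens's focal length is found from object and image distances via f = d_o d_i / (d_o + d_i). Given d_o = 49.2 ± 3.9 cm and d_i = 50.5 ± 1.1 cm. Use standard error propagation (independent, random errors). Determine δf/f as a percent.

4.16%

∂f/∂d_o = (d_i/(d_o+d_i))² = 0.257;  ∂f/∂d_i = (d_o/(d_o+d_i))² = 0.244
δf = √((∂f/∂d_o · δd_o)² + (∂f/∂d_i · δd_i)²) = √(1.00 + 0.0718) = 1.04 cm
f = 24.9 cm, so δf/f = 1.04/24.9 = 0.0416.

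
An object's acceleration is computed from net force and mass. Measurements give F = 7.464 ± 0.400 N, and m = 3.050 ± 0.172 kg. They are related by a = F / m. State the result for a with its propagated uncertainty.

2.447 ± 0.190 m/s^2

For a monomial a ∝ F, m^-1, fractional errors add in quadrature:
  (1·δF/F)² = (1×0.0536)² = 0.00287;  (-1·δm/m)² = (-1×0.0564)² = 0.00318
δa/a = √(0.00605) = 0.0778
a = 2.447 m/s^2, so δa = 0.0778 × 2.447 = 0.190 m/s^2.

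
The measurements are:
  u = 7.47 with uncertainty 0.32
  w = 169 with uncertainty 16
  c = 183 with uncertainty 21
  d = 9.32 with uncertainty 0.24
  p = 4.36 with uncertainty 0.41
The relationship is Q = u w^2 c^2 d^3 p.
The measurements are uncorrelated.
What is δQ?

8.18e+12

Products/powers → add relative errors in quadrature, weighted by exponent:
  (1·δu/u)² = (1×0.0428)² = 0.00184;  (2·δw/w)² = (2×0.0947)² = 0.0359;  (2·δc/c)² = (2×0.115)² = 0.0527;  (3·δd/d)² = (3×0.0258)² = 0.00597;  (1·δp/p)² = (1×0.0940)² = 0.00884
δQ/Q = √(0.105) = 0.324
Q = 2.52e+13, so δQ = 0.324 × 2.52e+13 = 8.18e+12.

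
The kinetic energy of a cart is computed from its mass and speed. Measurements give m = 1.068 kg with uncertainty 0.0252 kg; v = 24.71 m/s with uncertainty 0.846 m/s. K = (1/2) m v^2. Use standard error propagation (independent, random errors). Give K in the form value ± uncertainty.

326.1 ± 23.6 J

Relative error in a monomial: (δK/K)² = Σ (nᵢ · δxᵢ/xᵢ)².
  (1·δm/m)² = (1×0.0236)² = 0.000557;  (2·δv/v)² = (2×0.0342)² = 0.00469
δK/K = √(0.00525) = 0.0724
K = 326.1 J, so δK = 0.0724 × 326.1 = 23.6 J.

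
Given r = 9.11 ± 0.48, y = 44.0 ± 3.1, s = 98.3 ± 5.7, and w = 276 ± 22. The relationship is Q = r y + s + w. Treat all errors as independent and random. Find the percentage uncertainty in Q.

Let p = r·y = 401. δp/p = √((1·δr/r)² + (1·δy/y)²) = √(0.00278 + 0.00496) = 0.0880, so δp = 35.3.
Q = p + s + w: δQ = √(δp² + δs² + δw²) = √(1240 + 32.5 + 484) = 42.0
Q = 775, so δQ/Q = 42.0/775 = 0.0541.

5.41%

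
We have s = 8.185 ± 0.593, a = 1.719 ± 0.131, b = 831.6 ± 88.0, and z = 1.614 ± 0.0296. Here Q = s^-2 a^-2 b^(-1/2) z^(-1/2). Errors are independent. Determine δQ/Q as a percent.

21.7%

Since Q is a product/quotient, work with relative uncertainties:
  (-2·δs/s)² = (-2×0.0724)² = 0.0210;  (-2·δa/a)² = (-2×0.0762)² = 0.0232;  (−½·δb/b)² = (-0.5×0.106)² = 0.00280;  (−½·δz/z)² = (-0.5×0.0183)² = 8.41e-05
δQ/Q = √(0.0471) = 0.217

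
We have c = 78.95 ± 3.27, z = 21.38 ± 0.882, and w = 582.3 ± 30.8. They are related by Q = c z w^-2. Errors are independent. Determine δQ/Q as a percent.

Products/powers → add relative errors in quadrature, weighted by exponent:
  (1·δc/c)² = (1×0.0414)² = 0.00172;  (1·δz/z)² = (1×0.0413)² = 0.00170;  (-2·δw/w)² = (-2×0.0529)² = 0.0112
δQ/Q = √(0.0146) = 0.121

12.1%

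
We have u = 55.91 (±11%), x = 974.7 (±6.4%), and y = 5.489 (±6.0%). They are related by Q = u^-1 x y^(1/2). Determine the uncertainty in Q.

Products/powers → add relative errors in quadrature, weighted by exponent:
  (-1·δu/u)² = (-1×0.110)² = 0.0121;  (1·δx/x)² = (1×0.0640)² = 0.00410;  (½·δy/y)² = (0.5×0.0600)² = 0.000900
δQ/Q = √(0.0171) = 0.131
Q = 40.84, so δQ = 0.131 × 40.84 = 5.34.

5.34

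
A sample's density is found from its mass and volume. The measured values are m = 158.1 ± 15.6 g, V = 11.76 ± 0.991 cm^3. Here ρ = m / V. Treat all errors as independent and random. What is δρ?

1.74 g/cm^3

Since ρ is a product/quotient, work with relative uncertainties:
  (1·δm/m)² = (1×0.0987)² = 0.00974;  (-1·δV/V)² = (-1×0.0843)² = 0.00710
δρ/ρ = √(0.0168) = 0.130
ρ = 13.44 g/cm^3, so δρ = 0.130 × 13.44 = 1.74 g/cm^3.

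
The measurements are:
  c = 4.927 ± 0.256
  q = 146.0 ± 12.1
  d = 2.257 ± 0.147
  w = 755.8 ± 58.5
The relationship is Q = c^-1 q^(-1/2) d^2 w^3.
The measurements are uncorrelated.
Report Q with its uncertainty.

Products/powers → add relative errors in quadrature, weighted by exponent:
  (-1·δc/c)² = (-1×0.0520)² = 0.00270;  (−½·δq/q)² = (-0.5×0.0829)² = 0.00172;  (2·δd/d)² = (2×0.0651)² = 0.0170;  (3·δw/w)² = (3×0.0774)² = 0.0539
δQ/Q = √(0.0753) = 0.274
Q = 3.694e+07, so δQ = 0.274 × 3.694e+07 = 1.01e+07.

(3.694 ± 1.01) × 10^7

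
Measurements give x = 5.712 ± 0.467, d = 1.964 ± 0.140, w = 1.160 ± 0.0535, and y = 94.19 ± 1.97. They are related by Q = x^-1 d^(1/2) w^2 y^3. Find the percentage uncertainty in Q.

Since Q is a product/quotient, work with relative uncertainties:
  (-1·δx/x)² = (-1×0.0818)² = 0.00668;  (½·δd/d)² = (0.5×0.0713)² = 0.00127;  (2·δw/w)² = (2×0.0461)² = 0.00851;  (3·δy/y)² = (3×0.0209)² = 0.00394
δQ/Q = √(0.0204) = 0.143

14.3%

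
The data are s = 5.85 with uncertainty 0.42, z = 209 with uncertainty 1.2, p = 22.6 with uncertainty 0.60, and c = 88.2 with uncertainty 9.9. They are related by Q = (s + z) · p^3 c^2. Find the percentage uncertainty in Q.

23.8%

Let u = s + z = 215. δu = √(δs² + δz²) = √(0.176 + 1.44) = 1.27, so δu/u = 0.00592.
Q is then a monomial in u, p, c:
δQ/Q = √((δu/u)² + (3·δp/p)² + (2·δc/c)²) = √(3.5e-05 + 0.00634 + 0.0504) = 0.238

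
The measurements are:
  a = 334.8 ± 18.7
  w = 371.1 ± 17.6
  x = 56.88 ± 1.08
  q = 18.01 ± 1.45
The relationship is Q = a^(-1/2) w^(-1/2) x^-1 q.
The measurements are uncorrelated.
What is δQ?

For a monomial Q ∝ a^(-1/2), w^(-1/2), x^-1, q, fractional errors add in quadrature:
  (−½·δa/a)² = (-0.5×0.0559)² = 0.000780;  (−½·δw/w)² = (-0.5×0.0474)² = 0.000562;  (-1·δx/x)² = (-1×0.0190)² = 0.000361;  (1·δq/q)² = (1×0.0805)² = 0.00648
δQ/Q = √(0.00818) = 0.0905
Q = 0.0008983, so δQ = 0.0905 × 0.0008983 = 8.13e-05.

8.13e-05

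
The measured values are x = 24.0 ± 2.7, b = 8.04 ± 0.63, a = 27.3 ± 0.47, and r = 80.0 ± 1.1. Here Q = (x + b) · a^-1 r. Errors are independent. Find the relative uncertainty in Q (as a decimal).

0.0893

Let u = x + b = 32.0. δu = √(δx² + δb²) = √(7.29 + 0.397) = 2.77, so δu/u = 0.0865.
Q is then a monomial in u, a, r:
δQ/Q = √((δu/u)² + (-1·δa/a)² + (1·δr/r)²) = √(0.00749 + 0.000296 + 0.000189) = 0.0893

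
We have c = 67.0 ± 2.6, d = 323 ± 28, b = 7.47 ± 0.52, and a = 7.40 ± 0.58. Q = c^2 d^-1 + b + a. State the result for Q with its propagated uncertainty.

28.8 ± 1.79

Let p = c^2·d^-1 = 13.9. δp/p = √((2·δc/c)² + (-1·δd/d)²) = √(0.00602 + 0.00751) = 0.116, so δp = 1.62.
Q = p + b + a: δQ = √(δp² + δb² + δa²) = √(2.61 + 0.270 + 0.336) = 1.79
Q = 28.8.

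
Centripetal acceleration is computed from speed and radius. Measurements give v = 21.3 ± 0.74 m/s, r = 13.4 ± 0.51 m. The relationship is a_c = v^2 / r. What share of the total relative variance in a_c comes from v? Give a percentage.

(δa_c/a_c)² = (2·δv/v)² + (-1·δr/r)²
  v term: (2×0.0347)² = 0.00483
  r term: (-1×0.0381)² = 0.00145
Total = 0.00628. Share from v = 0.00483/0.00628 = 0.769.

76.9%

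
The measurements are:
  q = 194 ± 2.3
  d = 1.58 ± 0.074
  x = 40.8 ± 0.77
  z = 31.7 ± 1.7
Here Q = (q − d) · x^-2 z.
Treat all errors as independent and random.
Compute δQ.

Let u = q − d = 192. δu = √(δq² + δd²) = √(5.29 + 0.00548) = 2.30, so δu/u = 0.0120.
Q is then a monomial in u, x, z:
δQ/Q = √((δu/u)² + (-2·δx/x)² + (1·δz/z)²) = √(0.000143 + 0.00142 + 0.00288) = 0.0667
Q = 3.66, so δQ = 0.0667 × 3.66 = 0.244.

0.244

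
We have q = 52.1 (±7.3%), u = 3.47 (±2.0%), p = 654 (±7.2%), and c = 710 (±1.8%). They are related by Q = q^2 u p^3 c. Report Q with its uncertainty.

(1.87 ± 0.490) × 10^15

For a monomial Q ∝ q^2, u, p^3, c, fractional errors add in quadrature:
  (2·δq/q)² = (2×0.0730)² = 0.0213;  (1·δu/u)² = (1×0.0200)² = 0.000400;  (3·δp/p)² = (3×0.0720)² = 0.0467;  (1·δc/c)² = (1×0.0180)² = 0.000324
δQ/Q = √(0.0687) = 0.262
Q = 1.87e+15, so δQ = 0.262 × 1.87e+15 = 4.9e+14.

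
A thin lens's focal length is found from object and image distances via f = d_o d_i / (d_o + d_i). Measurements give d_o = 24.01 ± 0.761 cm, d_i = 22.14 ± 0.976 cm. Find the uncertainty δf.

∂f/∂d_o = (d_i/(d_o+d_i))² = 0.230;  ∂f/∂d_i = (d_o/(d_o+d_i))² = 0.271
δf = √((∂f/∂d_o · δd_o)² + (∂f/∂d_i · δd_i)²) = √(0.0307 + 0.0698) = 0.317 cm

0.317 cm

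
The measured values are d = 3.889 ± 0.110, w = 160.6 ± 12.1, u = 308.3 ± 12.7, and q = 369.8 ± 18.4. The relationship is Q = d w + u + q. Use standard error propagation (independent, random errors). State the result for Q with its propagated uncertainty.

Let p = d·w = 624.6. δp/p = √((1·δd/d)² + (1·δw/w)²) = √(0.000800 + 0.00568) = 0.0805, so δp = 50.3.
Q = p + u + q: δQ = √(δp² + δu² + δq²) = √(2530 + 161 + 339) = 55.0
Q = 1303.

1303 ± 55.0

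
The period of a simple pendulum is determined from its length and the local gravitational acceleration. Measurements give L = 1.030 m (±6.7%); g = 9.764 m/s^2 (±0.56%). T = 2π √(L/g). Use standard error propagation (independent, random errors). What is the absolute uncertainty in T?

For a monomial T ∝ L^(1/2), g^(-1/2), fractional errors add in quadrature:
  (½·δL/L)² = (0.5×0.0670)² = 0.00112;  (−½·δg/g)² = (-0.5×0.00560)² = 7.84e-06
δT/T = √(0.00113) = 0.0336
T = 2.041 s, so δT = 0.0336 × 2.041 = 0.0686 s.

0.0686 s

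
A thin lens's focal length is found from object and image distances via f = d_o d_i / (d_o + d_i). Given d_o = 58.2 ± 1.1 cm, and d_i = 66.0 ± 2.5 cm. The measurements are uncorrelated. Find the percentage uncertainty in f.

2.04%

∂f/∂d_o = (d_i/(d_o+d_i))² = 0.282;  ∂f/∂d_i = (d_o/(d_o+d_i))² = 0.220
δf = √((∂f/∂d_o · δd_o)² + (∂f/∂d_i · δd_i)²) = √(0.0965 + 0.301) = 0.631 cm
f = 30.9 cm, so δf/f = 0.631/30.9 = 0.0204.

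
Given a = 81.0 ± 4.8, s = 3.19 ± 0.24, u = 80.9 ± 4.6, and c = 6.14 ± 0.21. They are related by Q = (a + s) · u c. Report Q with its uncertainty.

Let w = a + s = 84.2. δw = √(δa² + δs²) = √(23.0 + 0.0576) = 4.81, so δw/w = 0.0571.
Q is then a monomial in w, u, c:
δQ/Q = √((δw/w)² + (1·δu/u)² + (1·δc/c)²) = √(0.00326 + 0.00323 + 0.00117) = 0.0875
Q = 41800, so δQ = 0.0875 × 41800 = 3660.

41800 ± 3660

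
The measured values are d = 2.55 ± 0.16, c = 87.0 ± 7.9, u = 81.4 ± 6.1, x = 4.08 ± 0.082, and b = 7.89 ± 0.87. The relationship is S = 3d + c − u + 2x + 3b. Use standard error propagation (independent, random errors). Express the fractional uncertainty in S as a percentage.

22.9%

Absolute uncertainties add in quadrature for a linear combination:
  (3·δd)² = 0.230;  (δc)² = 62.4;  (δu)² = 37.2;  (2·δx)² = 0.0269;  (3·δb)² = 6.81
δS = √(107) = 10.3
S = 45.1, so δS/S = 10.3/45.1 = 0.229.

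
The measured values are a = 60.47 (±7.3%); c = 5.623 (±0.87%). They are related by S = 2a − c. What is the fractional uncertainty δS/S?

Absolute uncertainties add in quadrature for a linear combination:
  (2·δa)² = 77.9;  (δc)² = 0.00239
δS = √(77.9) = 8.83
S = 115.3, so δS/S = 8.83/115.3 = 0.0766.

0.0766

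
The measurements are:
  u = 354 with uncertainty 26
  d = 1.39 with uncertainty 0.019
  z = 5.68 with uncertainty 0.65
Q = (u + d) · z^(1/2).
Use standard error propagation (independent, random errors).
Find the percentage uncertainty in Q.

9.29%

Let w = u + d = 355. δw = √(δu² + δd²) = √(676 + 0.000361) = 26.0, so δw/w = 0.0732.
Q is then a monomial in w, z:
δQ/Q = √((δw/w)² + (½·δz/z)²) = √(0.00535 + 0.00327) = 0.0929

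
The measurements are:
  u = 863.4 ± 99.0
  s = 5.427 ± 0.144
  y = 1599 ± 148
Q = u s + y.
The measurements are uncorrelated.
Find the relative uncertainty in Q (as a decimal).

Let p = u·s = 4686. δp/p = √((1·δu/u)² + (1·δs/s)²) = √(0.0131 + 0.000704) = 0.118, so δp = 551.
Q = p + y: δQ = √(δp² + δy²) = √(3.04e+05 + 21900) = 571
Q = 6285, so δQ/Q = 571/6285 = 0.0909.

0.0909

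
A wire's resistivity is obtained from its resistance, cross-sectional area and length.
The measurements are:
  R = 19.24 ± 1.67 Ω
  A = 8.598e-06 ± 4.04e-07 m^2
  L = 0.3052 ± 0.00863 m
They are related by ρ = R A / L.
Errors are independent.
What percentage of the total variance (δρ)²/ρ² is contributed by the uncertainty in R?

71.5%

(δρ/ρ)² = (1·δR/R)² + (1·δA/A)² + (-1·δL/L)²
  R term: (1×0.0868)² = 0.00753
  A term: (1×0.0470)² = 0.00221
  L term: (-1×0.0283)² = 0.000800
Total = 0.0105. Share from R = 0.00753/0.0105 = 0.715.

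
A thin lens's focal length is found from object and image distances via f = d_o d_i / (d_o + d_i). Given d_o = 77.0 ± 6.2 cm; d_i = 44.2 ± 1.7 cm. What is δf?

1.07 cm

∂f/∂d_o = (d_i/(d_o+d_i))² = 0.133;  ∂f/∂d_i = (d_o/(d_o+d_i))² = 0.404
δf = √((∂f/∂d_o · δd_o)² + (∂f/∂d_i · δd_i)²) = √(0.680 + 0.471) = 1.07 cm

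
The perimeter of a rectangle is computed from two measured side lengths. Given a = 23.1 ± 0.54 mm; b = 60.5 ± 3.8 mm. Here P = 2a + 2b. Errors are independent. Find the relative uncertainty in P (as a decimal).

0.0459

For a sum/difference, combine absolute errors in quadrature:
  (2·δa)² = 1.17;  (2·δb)² = 57.8
δP = √(58.9) = 7.68 mm
P = 167 mm, so δP/P = 7.68/167 = 0.0459.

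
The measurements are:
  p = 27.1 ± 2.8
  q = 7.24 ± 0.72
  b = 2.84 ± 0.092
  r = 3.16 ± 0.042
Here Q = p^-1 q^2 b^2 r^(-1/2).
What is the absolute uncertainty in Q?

2.05

Products/powers → add relative errors in quadrature, weighted by exponent:
  (-1·δp/p)² = (-1×0.103)² = 0.0107;  (2·δq/q)² = (2×0.0994)² = 0.0396;  (2·δb/b)² = (2×0.0324)² = 0.00420;  (−½·δr/r)² = (-0.5×0.0133)² = 4.42e-05
δQ/Q = √(0.0545) = 0.233
Q = 8.78, so δQ = 0.233 × 8.78 = 2.05.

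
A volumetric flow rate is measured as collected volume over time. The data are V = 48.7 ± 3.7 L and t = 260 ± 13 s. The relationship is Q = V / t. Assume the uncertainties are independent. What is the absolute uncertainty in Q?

Each factor contributes (exponent × relative error)² to (δQ/Q)²:
  (1·δV/V)² = (1×0.0760)² = 0.00577;  (-1·δt/t)² = (-1×0.0500)² = 0.00250
δQ/Q = √(0.00827) = 0.0910
Q = 0.187 L/s, so δQ = 0.0910 × 0.187 = 0.0170 L/s.

0.0170 L/s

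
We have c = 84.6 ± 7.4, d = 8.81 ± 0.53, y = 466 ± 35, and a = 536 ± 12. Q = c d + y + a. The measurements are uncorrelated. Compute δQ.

87.3

Let p = c·d = 745. δp/p = √((1·δc/c)² + (1·δd/d)²) = √(0.00765 + 0.00362) = 0.106, so δp = 79.1.
Q = p + y + a: δQ = √(δp² + δy² + δa²) = √(6260 + 1220 + 144) = 87.3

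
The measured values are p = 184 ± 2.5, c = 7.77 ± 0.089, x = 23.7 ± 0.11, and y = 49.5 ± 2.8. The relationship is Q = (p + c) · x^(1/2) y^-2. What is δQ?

0.0434

Let u = p + c = 192. δu = √(δp² + δc²) = √(6.25 + 0.00792) = 2.50, so δu/u = 0.0130.
Q is then a monomial in u, x, y:
δQ/Q = √((δu/u)² + (½·δx/x)² + (-2·δy/y)²) = √(0.000170 + 5.39e-06 + 0.0128) = 0.114
Q = 0.381, so δQ = 0.114 × 0.381 = 0.0434.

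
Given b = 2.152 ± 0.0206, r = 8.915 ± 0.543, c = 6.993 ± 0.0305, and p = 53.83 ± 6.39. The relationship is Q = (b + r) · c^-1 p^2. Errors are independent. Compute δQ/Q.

Let u = b + r = 11.07. δu = √(δb² + δr²) = √(0.000424 + 0.295) = 0.543, so δu/u = 0.0491.
Q is then a monomial in u, c, p:
δQ/Q = √((δu/u)² + (-1·δc/c)² + (2·δp/p)²) = √(0.00241 + 1.9e-05 + 0.0564) = 0.242

0.242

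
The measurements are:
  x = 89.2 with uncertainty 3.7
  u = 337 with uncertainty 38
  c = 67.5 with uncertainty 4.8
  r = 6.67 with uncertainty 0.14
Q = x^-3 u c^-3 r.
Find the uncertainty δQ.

Since Q is a product/quotient, work with relative uncertainties:
  (-3·δx/x)² = (-3×0.0415)² = 0.0155;  (1·δu/u)² = (1×0.113)² = 0.0127;  (-3·δc/c)² = (-3×0.0711)² = 0.0455;  (1·δr/r)² = (1×0.0210)² = 0.000441
δQ/Q = √(0.0742) = 0.272
Q = 1.03e-08, so δQ = 0.272 × 1.03e-08 = 2.8e-09.

2.8e-09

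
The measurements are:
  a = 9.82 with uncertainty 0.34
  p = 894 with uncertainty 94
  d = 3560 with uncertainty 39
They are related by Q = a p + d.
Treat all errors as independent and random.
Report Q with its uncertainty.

Let w = a·p = 8780. δw/w = √((1·δa/a)² + (1·δp/p)²) = √(0.00120 + 0.0111) = 0.111, so δw = 972.
Q = w + d: δQ = √(δw² + δd²) = √(9.44e+05 + 1520) = 973
Q = 12300.

12300 ± 973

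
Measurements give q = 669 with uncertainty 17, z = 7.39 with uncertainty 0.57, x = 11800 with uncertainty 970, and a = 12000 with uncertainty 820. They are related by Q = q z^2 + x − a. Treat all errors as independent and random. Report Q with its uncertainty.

Let p = q·z^2 = 36500. δp/p = √((1·δq/q)² + (2·δz/z)²) = √(0.000646 + 0.0238) = 0.156, so δp = 5710.
Q = p + x − a: δQ = √(δp² + δx² + δa²) = √(3.26e+07 + 9.41e+05 + 6.72e+05) = 5850
Q = 36300.

36300 ± 5850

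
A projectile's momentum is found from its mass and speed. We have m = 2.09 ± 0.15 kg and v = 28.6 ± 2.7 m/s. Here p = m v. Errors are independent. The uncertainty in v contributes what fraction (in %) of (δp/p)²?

(δp/p)² = (1·δm/m)² + (1·δv/v)²
  m term: (1×0.0718)² = 0.00515
  v term: (1×0.0944)² = 0.00891
Total = 0.0141. Share from v = 0.00891/0.0141 = 0.634.

63.4%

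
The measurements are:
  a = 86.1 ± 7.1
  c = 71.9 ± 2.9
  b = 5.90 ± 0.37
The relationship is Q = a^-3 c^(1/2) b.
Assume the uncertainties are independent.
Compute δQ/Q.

Relative error in a monomial: (δQ/Q)² = Σ (nᵢ · δxᵢ/xᵢ)².
  (-3·δa/a)² = (-3×0.0825)² = 0.0612;  (½·δc/c)² = (0.5×0.0403)² = 0.000407;  (1·δb/b)² = (1×0.0627)² = 0.00393
δQ/Q = √(0.0655) = 0.256

0.256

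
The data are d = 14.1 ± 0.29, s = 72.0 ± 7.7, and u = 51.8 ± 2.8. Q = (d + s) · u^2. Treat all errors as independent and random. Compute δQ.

Let w = d + s = 86.1. δw = √(δd² + δs²) = √(0.0841 + 59.3) = 7.71, so δw/w = 0.0895.
Q is then a monomial in w, u:
δQ/Q = √((δw/w)² + (2·δu/u)²) = √(0.00801 + 0.0117) = 0.140
Q = 2.31e+05, so δQ = 0.140 × 2.31e+05 = 32400.

32400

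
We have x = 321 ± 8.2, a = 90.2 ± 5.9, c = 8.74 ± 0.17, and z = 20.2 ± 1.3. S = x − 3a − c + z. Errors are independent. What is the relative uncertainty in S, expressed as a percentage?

Each term contributes (cᵢ δxᵢ)² to (δS)²:
  (δx)² = 67.2;  (3·δa)² = 313;  (δc)² = 0.0289;  (δz)² = 1.69
δS = √(382) = 19.6
S = 61.9, so δS/S = 19.6/61.9 = 0.316.

31.6%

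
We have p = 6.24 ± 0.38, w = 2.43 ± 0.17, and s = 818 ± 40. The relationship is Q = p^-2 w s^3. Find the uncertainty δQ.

Q is a product of powers, so relative uncertainties combine in quadrature:
  (-2·δp/p)² = (-2×0.0609)² = 0.0148;  (1·δw/w)² = (1×0.0700)² = 0.00489;  (3·δs/s)² = (3×0.0489)² = 0.0215
δQ/Q = √(0.0412) = 0.203
Q = 3.42e+07, so δQ = 0.203 × 3.42e+07 = 6.94e+06.

6.94e+06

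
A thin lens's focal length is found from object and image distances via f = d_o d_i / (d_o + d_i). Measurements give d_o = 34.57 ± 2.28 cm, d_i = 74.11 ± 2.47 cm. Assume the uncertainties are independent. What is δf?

1.09 cm

∂f/∂d_o = (d_i/(d_o+d_i))² = 0.465;  ∂f/∂d_i = (d_o/(d_o+d_i))² = 0.101
δf = √((∂f/∂d_o · δd_o)² + (∂f/∂d_i · δd_i)²) = √(1.12 + 0.0625) = 1.09 cm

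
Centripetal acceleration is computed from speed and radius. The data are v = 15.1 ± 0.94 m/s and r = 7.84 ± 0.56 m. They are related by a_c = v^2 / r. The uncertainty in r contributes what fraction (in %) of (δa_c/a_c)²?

24.8%

(δa_c/a_c)² = (2·δv/v)² + (-1·δr/r)²
  v term: (2×0.0623)² = 0.0155
  r term: (-1×0.0714)² = 0.00510
Total = 0.0206. Share from r = 0.00510/0.0206 = 0.248.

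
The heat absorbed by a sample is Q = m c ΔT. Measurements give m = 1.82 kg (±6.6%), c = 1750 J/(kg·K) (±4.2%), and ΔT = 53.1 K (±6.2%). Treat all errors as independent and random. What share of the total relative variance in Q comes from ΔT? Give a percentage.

(δQ/Q)² = (1·δm/m)² + (1·δc/c)² + (1·δΔT/ΔT)²
  m term: (1×0.0660)² = 0.00436
  c term: (1×0.0420)² = 0.00176
  ΔT term: (1×0.0620)² = 0.00384
Total = 0.00996. Share from ΔT = 0.00384/0.00996 = 0.386.

38.6%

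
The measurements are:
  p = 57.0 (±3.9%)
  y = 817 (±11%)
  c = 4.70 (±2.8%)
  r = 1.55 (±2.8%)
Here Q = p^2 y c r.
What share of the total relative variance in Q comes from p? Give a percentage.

(δQ/Q)² = (2·δp/p)² + (1·δy/y)² + (1·δc/c)² + (1·δr/r)²
  p term: (2×0.0390)² = 0.00608
  y term: (1×0.110)² = 0.0121
  c term: (1×0.0280)² = 0.000784
  r term: (1×0.0280)² = 0.000784
Total = 0.0198. Share from p = 0.00608/0.0198 = 0.308.

30.8%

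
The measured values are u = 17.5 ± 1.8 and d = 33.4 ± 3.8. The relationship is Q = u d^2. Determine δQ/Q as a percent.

25.0%

Products/powers → add relative errors in quadrature, weighted by exponent:
  (1·δu/u)² = (1×0.103)² = 0.0106;  (2·δd/d)² = (2×0.114)² = 0.0518
δQ/Q = √(0.0624) = 0.250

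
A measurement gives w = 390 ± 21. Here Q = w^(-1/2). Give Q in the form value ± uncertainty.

Relative error in a monomial: (δQ/Q)² = Σ (nᵢ · δxᵢ/xᵢ)².
  (−½·δw/w)² = (-0.5×0.0538)² = 0.000725
δQ/Q = √(0.000725) = 0.0269
Q = 0.0506, so δQ = 0.0269 × 0.0506 = 0.00136.

0.0506 ± 0.00136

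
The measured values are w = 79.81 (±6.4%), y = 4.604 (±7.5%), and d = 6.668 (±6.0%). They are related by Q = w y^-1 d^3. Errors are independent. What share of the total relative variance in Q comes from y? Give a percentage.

(δQ/Q)² = (1·δw/w)² + (-1·δy/y)² + (3·δd/d)²
  w term: (1×0.0640)² = 0.00410
  y term: (-1×0.0750)² = 0.00562
  d term: (3×0.0600)² = 0.0324
Total = 0.0421. Share from y = 0.00562/0.0421 = 0.134.

13.4%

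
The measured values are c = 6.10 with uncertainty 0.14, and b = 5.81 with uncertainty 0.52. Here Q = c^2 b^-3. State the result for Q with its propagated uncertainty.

0.190 ± 0.0517

Products/powers → add relative errors in quadrature, weighted by exponent:
  (2·δc/c)² = (2×0.0230)² = 0.00211;  (-3·δb/b)² = (-3×0.0895)² = 0.0721
δQ/Q = √(0.0742) = 0.272
Q = 0.190, so δQ = 0.272 × 0.190 = 0.0517.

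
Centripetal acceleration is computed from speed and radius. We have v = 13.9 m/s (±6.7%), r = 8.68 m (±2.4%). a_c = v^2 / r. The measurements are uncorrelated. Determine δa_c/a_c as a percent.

13.6%

Relative error in a monomial: (δa_c/a_c)² = Σ (nᵢ · δxᵢ/xᵢ)².
  (2·δv/v)² = (2×0.0670)² = 0.0180;  (-1·δr/r)² = (-1×0.0240)² = 0.000576
δa_c/a_c = √(0.0185) = 0.136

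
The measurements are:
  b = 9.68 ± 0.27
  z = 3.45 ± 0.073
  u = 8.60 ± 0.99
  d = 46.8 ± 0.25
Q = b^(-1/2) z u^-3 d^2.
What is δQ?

1.32

For a monomial Q ∝ b^(-1/2), z, u^-3, d^2, fractional errors add in quadrature:
  (−½·δb/b)² = (-0.5×0.0279)² = 0.000194;  (1·δz/z)² = (1×0.0212)² = 0.000448;  (-3·δu/u)² = (-3×0.115)² = 0.119;  (2·δd/d)² = (2×0.00534)² = 0.000114
δQ/Q = √(0.120) = 0.346
Q = 3.82, so δQ = 0.346 × 3.82 = 1.32.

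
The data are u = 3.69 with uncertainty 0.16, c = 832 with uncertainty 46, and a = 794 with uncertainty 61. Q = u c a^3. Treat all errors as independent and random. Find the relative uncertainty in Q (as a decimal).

Q is a product of powers, so relative uncertainties combine in quadrature:
  (1·δu/u)² = (1×0.0434)² = 0.00188;  (1·δc/c)² = (1×0.0553)² = 0.00306;  (3·δa/a)² = (3×0.0768)² = 0.0531
δQ/Q = √(0.0581) = 0.241

0.241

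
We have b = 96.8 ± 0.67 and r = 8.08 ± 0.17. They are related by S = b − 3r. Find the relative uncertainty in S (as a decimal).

0.0116

Each term contributes (cᵢ δxᵢ)² to (δS)²:
  (δb)² = 0.449;  (3·δr)² = 0.260
δS = √(0.709) = 0.842
S = 72.6, so δS/S = 0.842/72.6 = 0.0116.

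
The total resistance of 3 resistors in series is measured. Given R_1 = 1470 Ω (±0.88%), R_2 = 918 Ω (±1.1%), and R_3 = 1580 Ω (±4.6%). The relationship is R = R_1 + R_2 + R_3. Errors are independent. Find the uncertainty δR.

Sums and differences: (δR)² = Σ (cᵢ δxᵢ)².
  (δR_1)² = 167;  (δR_2)² = 102;  (δR_3)² = 5280
δR = √(5550) = 74.5 Ω

74.5 Ω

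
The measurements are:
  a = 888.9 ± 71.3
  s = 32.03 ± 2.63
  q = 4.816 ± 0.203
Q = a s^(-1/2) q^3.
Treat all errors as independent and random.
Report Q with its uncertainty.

17540 ± 2720

For a monomial Q ∝ a, s^(-1/2), q^3, fractional errors add in quadrature:
  (1·δa/a)² = (1×0.0802)² = 0.00643;  (−½·δs/s)² = (-0.5×0.0821)² = 0.00169;  (3·δq/q)² = (3×0.0422)² = 0.0160
δQ/Q = √(0.0241) = 0.155
Q = 17540, so δQ = 0.155 × 17540 = 2720.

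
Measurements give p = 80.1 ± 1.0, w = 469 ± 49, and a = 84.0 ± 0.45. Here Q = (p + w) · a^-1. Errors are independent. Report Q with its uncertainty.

Let u = p + w = 549. δu = √(δp² + δw²) = √(1.00 + 2400) = 49.0, so δu/u = 0.0893.
Q is then a monomial in u, a:
δQ/Q = √((δu/u)² + (-1·δa/a)²) = √(0.00797 + 2.87e-05) = 0.0894
Q = 6.54, so δQ = 0.0894 × 6.54 = 0.585.

6.54 ± 0.585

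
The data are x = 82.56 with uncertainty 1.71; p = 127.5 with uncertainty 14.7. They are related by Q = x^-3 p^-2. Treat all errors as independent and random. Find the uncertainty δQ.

2.61e-11

Since Q is a product/quotient, work with relative uncertainties:
  (-3·δx/x)² = (-3×0.0207)² = 0.00386;  (-2·δp/p)² = (-2×0.115)² = 0.0532
δQ/Q = √(0.0570) = 0.239
Q = 1.093e-10, so δQ = 0.239 × 1.093e-10 = 2.61e-11.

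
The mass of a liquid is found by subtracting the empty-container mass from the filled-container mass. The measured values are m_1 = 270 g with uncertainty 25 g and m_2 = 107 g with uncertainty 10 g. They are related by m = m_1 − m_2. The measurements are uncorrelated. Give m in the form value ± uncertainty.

m is a linear combination, so absolute uncertainties add in quadrature:
  (δm_1)² = 625;  (δm_2)² = 100
δm = √(725) = 26.9 g
m = 163 g.

163 ± 26.9 g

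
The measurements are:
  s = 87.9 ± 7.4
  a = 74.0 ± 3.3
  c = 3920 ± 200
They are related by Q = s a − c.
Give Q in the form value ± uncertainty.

Let p = s·a = 6500. δp/p = √((1·δs/s)² + (1·δa/a)²) = √(0.00709 + 0.00199) = 0.0953, so δp = 620.
Q = p − c: δQ = √(δp² + δc²) = √(3.84e+05 + 40000) = 651
Q = 2580.

2580 ± 651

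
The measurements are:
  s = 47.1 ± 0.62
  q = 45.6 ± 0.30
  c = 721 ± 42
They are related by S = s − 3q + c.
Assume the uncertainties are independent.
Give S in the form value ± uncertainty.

631 ± 42.0

Sums and differences: (δS)² = Σ (cᵢ δxᵢ)².
  (δs)² = 0.384;  (3·δq)² = 0.810;  (δc)² = 1760
δS = √(1770) = 42.0
S = 631.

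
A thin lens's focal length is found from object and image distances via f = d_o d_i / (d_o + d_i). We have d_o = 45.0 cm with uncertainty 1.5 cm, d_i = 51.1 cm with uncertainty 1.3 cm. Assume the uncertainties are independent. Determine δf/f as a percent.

∂f/∂d_o = (d_i/(d_o+d_i))² = 0.283;  ∂f/∂d_i = (d_o/(d_o+d_i))² = 0.219
δf = √((∂f/∂d_o · δd_o)² + (∂f/∂d_i · δd_i)²) = √(0.180 + 0.0813) = 0.511 cm
f = 23.9 cm, so δf/f = 0.511/23.9 = 0.0214.

2.14%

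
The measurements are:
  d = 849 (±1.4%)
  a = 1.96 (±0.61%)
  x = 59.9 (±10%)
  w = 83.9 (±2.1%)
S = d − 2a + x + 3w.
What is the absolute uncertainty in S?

S is a linear combination, so absolute uncertainties add in quadrature:
  (δd)² = 141;  (2·δa)² = 0.000572;  (δx)² = 35.9;  (3·δw)² = 27.9
δS = √(205) = 14.3

14.3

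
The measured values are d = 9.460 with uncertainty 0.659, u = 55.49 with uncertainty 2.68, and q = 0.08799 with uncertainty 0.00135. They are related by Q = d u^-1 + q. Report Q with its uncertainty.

Let p = d·u^-1 = 0.1705. δp/p = √((1·δd/d)² + (-1·δu/u)²) = √(0.00485 + 0.00233) = 0.0848, so δp = 0.0145.
Q = p + q: δQ = √(δp² + δq²) = √(0.000209 + 1.82e-06) = 0.0145
Q = 0.2585.

0.2585 ± 0.0145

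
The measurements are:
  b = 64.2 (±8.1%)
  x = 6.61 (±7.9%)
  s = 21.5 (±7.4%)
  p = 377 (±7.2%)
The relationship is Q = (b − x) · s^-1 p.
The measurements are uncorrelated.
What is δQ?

Let u = b − x = 57.6. δu = √(δb² + δx²) = √(27.0 + 0.273) = 5.23, so δu/u = 0.0908.
Q is then a monomial in u, s, p:
δQ/Q = √((δu/u)² + (-1·δs/s)² + (1·δp/p)²) = √(0.00824 + 0.00548 + 0.00518) = 0.137
Q = 1010, so δQ = 0.137 × 1010 = 139.

139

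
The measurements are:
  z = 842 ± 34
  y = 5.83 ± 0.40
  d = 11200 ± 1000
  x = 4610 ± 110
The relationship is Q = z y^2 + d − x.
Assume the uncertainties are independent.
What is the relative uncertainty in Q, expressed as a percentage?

12.0%

Let p = z·y^2 = 28600. δp/p = √((1·δz/z)² + (2·δy/y)²) = √(0.00163 + 0.0188) = 0.143, so δp = 4090.
Q = p + d − x: δQ = √(δp² + δd² + δx²) = √(1.68e+07 + 1e+06 + 12100) = 4220
Q = 35200, so δQ/Q = 4220/35200 = 0.120.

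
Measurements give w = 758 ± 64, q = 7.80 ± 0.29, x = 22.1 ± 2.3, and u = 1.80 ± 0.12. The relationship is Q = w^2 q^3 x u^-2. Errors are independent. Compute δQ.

4.91e+08

Products/powers → add relative errors in quadrature, weighted by exponent:
  (2·δw/w)² = (2×0.0844)² = 0.0285;  (3·δq/q)² = (3×0.0372)² = 0.0124;  (1·δx/x)² = (1×0.104)² = 0.0108;  (-2·δu/u)² = (-2×0.0667)² = 0.0178
δQ/Q = √(0.0696) = 0.264
Q = 1.86e+09, so δQ = 0.264 × 1.86e+09 = 4.91e+08.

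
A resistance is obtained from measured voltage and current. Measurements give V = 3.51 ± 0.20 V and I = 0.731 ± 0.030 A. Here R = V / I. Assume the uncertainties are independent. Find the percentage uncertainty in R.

R is a product of powers, so relative uncertainties combine in quadrature:
  (1·δV/V)² = (1×0.0570)² = 0.00325;  (-1·δI/I)² = (-1×0.0410)² = 0.00168
δR/R = √(0.00493) = 0.0702

7.02%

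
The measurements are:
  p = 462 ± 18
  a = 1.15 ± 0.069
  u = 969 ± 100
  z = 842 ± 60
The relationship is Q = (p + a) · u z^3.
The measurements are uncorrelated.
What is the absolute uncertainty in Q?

6.44e+13

Let w = p + a = 463. δw = √(δp² + δa²) = √(324 + 0.00476) = 18.0, so δw/w = 0.0389.
Q is then a monomial in w, u, z:
δQ/Q = √((δw/w)² + (1·δu/u)² + (3·δz/z)²) = √(0.00151 + 0.0107 + 0.0457) = 0.241
Q = 2.68e+14, so δQ = 0.241 × 2.68e+14 = 6.44e+13.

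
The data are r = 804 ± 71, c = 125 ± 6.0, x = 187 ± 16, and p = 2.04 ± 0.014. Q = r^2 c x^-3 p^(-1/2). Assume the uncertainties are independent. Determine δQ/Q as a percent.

Products/powers → add relative errors in quadrature, weighted by exponent:
  (2·δr/r)² = (2×0.0883)² = 0.0312;  (1·δc/c)² = (1×0.0480)² = 0.00230;  (-3·δx/x)² = (-3×0.0856)² = 0.0659;  (−½·δp/p)² = (-0.5×0.00686)² = 1.18e-05
δQ/Q = √(0.0994) = 0.315

31.5%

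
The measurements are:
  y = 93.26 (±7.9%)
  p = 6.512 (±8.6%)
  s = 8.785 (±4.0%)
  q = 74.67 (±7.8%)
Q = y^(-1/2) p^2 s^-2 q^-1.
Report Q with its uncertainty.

Relative error in a monomial: (δQ/Q)² = Σ (nᵢ · δxᵢ/xᵢ)².
  (−½·δy/y)² = (-0.5×0.0790)² = 0.00156;  (2·δp/p)² = (2×0.0860)² = 0.0296;  (-2·δs/s)² = (-2×0.0400)² = 0.00640;  (-1·δq/q)² = (-1×0.0780)² = 0.00608
δQ/Q = √(0.0436) = 0.209
Q = 0.0007620, so δQ = 0.209 × 0.0007620 = 0.000159.

0.0007620 ± 0.000159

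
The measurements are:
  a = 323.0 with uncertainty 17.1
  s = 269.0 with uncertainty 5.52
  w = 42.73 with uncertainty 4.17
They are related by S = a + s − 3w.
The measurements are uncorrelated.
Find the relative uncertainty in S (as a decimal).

Each term contributes (cᵢ δxᵢ)² to (δS)²:
  (δa)² = 292;  (δs)² = 30.5;  (3·δw)² = 157
δS = √(479) = 21.9
S = 463.8, so δS/S = 21.9/463.8 = 0.0472.

0.0472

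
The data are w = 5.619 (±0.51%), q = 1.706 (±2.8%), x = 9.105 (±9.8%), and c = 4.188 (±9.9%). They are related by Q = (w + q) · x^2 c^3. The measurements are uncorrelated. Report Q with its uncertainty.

Let u = w + q = 7.325. δu = √(δw² + δq²) = √(0.000821 + 0.00228) = 0.0557, so δu/u = 0.00760.
Q is then a monomial in u, x, c:
δQ/Q = √((δu/u)² + (2·δx/x)² + (3·δc/c)²) = √(5.78e-05 + 0.0384 + 0.0882) = 0.356
Q = 44610, so δQ = 0.356 × 44610 = 15900.

44610 ± 15900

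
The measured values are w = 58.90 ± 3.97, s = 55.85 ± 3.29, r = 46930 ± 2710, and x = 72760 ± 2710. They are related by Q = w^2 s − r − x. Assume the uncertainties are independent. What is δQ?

28800

Let p = w^2·s = 193800. δp/p = √((2·δw/w)² + (1·δs/s)²) = √(0.0182 + 0.00347) = 0.147, so δp = 28500.
Q = p − r − x: δQ = √(δp² + δr² + δx²) = √(8.12e+08 + 7.34e+06 + 7.34e+06) = 28800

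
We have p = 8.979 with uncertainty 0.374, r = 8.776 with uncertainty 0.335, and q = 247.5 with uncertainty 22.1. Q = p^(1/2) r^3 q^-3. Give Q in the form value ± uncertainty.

(1.336 ± 0.390) × 10^-4

Each factor contributes (exponent × relative error)² to (δQ/Q)²:
  (½·δp/p)² = (0.5×0.0417)² = 0.000434;  (3·δr/r)² = (3×0.0382)² = 0.0131;  (-3·δq/q)² = (-3×0.0893)² = 0.0718
δQ/Q = √(0.0853) = 0.292
Q = 0.0001336, so δQ = 0.292 × 0.0001336 = 3.9e-05.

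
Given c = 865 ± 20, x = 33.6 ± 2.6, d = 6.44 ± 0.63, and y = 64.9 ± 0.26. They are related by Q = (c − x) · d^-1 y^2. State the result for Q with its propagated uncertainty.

(5.44 ± 0.550) × 10^5

Let u = c − x = 831. δu = √(δc² + δx²) = √(400 + 6.76) = 20.2, so δu/u = 0.0243.
Q is then a monomial in u, d, y:
δQ/Q = √((δu/u)² + (-1·δd/d)² + (2·δy/y)²) = √(0.000588 + 0.00957 + 6.42e-05) = 0.101
Q = 5.44e+05, so δQ = 0.101 × 5.44e+05 = 55000.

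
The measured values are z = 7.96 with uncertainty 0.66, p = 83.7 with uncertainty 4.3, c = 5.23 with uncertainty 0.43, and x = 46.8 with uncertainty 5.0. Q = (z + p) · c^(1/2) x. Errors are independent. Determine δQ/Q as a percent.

12.4%

Let u = z + p = 91.7. δu = √(δz² + δp²) = √(0.436 + 18.5) = 4.35, so δu/u = 0.0475.
Q is then a monomial in u, c, x:
δQ/Q = √((δu/u)² + (½·δc/c)² + (1·δx/x)²) = √(0.00225 + 0.00169 + 0.0114) = 0.124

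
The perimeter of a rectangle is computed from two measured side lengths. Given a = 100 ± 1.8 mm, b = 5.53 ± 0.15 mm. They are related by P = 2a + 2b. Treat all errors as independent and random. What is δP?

For a sum/difference, combine absolute errors in quadrature:
  (2·δa)² = 13.0;  (2·δb)² = 0.0900
δP = √(13.1) = 3.61 mm

3.61 mm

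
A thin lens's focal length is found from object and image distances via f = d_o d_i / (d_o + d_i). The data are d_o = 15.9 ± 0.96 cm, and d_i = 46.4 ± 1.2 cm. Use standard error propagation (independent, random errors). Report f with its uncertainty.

11.8 ± 0.538 cm

∂f/∂d_o = (d_i/(d_o+d_i))² = 0.555;  ∂f/∂d_i = (d_o/(d_o+d_i))² = 0.0651
δf = √((∂f/∂d_o · δd_o)² + (∂f/∂d_i · δd_i)²) = √(0.284 + 0.00611) = 0.538 cm
f = 11.8 cm.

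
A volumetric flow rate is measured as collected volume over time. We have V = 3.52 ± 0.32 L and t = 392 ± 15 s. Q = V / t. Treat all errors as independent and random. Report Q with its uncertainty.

0.00898 ± 0.000886 L/s

Each factor contributes (exponent × relative error)² to (δQ/Q)²:
  (1·δV/V)² = (1×0.0909)² = 0.00826;  (-1·δt/t)² = (-1×0.0383)² = 0.00146
δQ/Q = √(0.00973) = 0.0986
Q = 0.00898 L/s, so δQ = 0.0986 × 0.00898 = 0.000886 L/s.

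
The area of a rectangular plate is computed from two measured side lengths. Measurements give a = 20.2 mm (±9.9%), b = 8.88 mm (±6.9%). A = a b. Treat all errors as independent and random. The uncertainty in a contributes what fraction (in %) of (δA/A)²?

(δA/A)² = (1·δa/a)² + (1·δb/b)²
  a term: (1×0.0990)² = 0.00980
  b term: (1×0.0690)² = 0.00476
Total = 0.0146. Share from a = 0.00980/0.0146 = 0.673.

67.3%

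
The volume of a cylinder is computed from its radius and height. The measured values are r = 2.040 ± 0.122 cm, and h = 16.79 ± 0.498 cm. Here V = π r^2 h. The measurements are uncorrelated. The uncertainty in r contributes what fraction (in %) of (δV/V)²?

94.2%

(δV/V)² = (2·δr/r)² + (1·δh/h)²
  r term: (2×0.0598)² = 0.0143
  h term: (1×0.0297)² = 0.000880
Total = 0.0152. Share from r = 0.0143/0.0152 = 0.942.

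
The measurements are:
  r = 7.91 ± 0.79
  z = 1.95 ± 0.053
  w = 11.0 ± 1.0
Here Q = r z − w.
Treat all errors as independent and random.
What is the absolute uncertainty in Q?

1.88

Let p = r·z = 15.4. δp/p = √((1·δr/r)² + (1·δz/z)²) = √(0.00997 + 0.000739) = 0.104, so δp = 1.60.
Q = p − w: δQ = √(δp² + δw²) = √(2.55 + 1.00) = 1.88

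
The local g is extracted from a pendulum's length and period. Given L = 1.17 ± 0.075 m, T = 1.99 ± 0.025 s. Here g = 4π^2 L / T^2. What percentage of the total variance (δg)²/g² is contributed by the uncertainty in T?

13.3%

(δg/g)² = (1·δL/L)² + (-2·δT/T)²
  L term: (1×0.0641)² = 0.00411
  T term: (-2×0.0126)² = 0.000631
Total = 0.00474. Share from T = 0.000631/0.00474 = 0.133.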